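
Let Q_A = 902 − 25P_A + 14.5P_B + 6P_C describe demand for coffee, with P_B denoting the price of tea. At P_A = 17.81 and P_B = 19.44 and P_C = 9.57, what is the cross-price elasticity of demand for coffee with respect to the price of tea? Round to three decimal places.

0.354

At P_A = 17.81 and P_B = 19.44 and P_C = 9.57: Q_A = 796.05.
∂Q_A/∂P_B = 14.5.
ε = (∂Q_A/∂P_B)(P_B/Q_A) = 14.5 × (19.44/796.05) ≈ 0.354.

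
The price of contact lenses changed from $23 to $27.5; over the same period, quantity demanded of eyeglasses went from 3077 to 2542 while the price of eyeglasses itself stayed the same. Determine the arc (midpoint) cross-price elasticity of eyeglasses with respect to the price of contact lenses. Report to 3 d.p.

-1.068

ΔQ_A = 2542 − 3077 = -535; ΔP_B = 27.5 − 23 = 4.5.
Midpoints: Q̄_A = 2809.5, P̄_B = 25.25.
ε = (ΔQ_A/Q̄_A)/(ΔP_B/P̄_B) = (-535/2809.5)/(4.5/25.25) ≈ -1.068.
ε < 0: eyeglasses and contact lenses are complements.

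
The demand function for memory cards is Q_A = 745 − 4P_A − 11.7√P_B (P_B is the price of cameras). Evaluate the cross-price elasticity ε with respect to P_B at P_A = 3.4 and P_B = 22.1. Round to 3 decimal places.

At P_A = 3.4 and P_B = 22.1: Q_A = 676.398.
∂Q_A/∂P_B = -11.7/(2√P_B) = -11.7/(2√22.1) = -1.2444.
ε = (∂Q_A/∂P_B)(P_B/Q_A) = -1.2444 × (22.1/676.398) ≈ -0.041.
ε < 0: complements.

-0.041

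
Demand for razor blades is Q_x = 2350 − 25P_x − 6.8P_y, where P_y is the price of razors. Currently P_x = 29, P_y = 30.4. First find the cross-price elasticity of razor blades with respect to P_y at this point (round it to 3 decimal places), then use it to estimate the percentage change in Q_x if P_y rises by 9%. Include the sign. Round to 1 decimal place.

At P_x = 29, P_y = 30.4: Q_x = 1418.28.
∂Q_x/∂P_y = -6.8.
ε = (∂Q_x/∂P_y)(P_y/Q_x) = -6.8000 × 30.4/1418.28 ≈ -0.146.
%ΔQ_x ≈ ε × %ΔP_y = -0.146 × (9%) = -1.3%.

-1.3%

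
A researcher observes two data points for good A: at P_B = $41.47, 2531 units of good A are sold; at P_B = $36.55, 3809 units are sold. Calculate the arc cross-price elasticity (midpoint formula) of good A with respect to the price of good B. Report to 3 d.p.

-3.197

ΔQ_A = 3809 − 2531 = 1278; ΔP_B = 36.55 − 41.47 = -4.92.
Midpoints: Q̄_A = 3170.0, P̄_B = 39.01.
ε = (ΔQ_A/Q̄_A)/(ΔP_B/P̄_B) = (1278/3170.0)/(-4.92/39.01) ≈ -3.197.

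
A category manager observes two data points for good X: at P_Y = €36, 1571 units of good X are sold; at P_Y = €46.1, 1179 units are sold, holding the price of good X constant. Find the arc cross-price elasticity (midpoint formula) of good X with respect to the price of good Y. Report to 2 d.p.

ΔQ_X = 1179 − 1571 = -392; ΔP_Y = 46.1 − 36 = 10.1.
Midpoints: Q̄_X = 1375.0, P̄_Y = 41.05.
ε = (ΔQ_X/Q̄_X)/(ΔP_Y/P̄_Y) = (-392/1375.0)/(10.1/41.05) ≈ -1.16.

-1.16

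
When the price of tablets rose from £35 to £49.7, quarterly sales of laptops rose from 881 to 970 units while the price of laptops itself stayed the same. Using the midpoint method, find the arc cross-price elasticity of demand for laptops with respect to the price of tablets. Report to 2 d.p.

ΔQ_A = 970 − 881 = 89; ΔP_B = 49.7 − 35 = 14.7.
Midpoints: Q̄_A = 925.5, P̄_B = 42.35.
ε = (ΔQ_A/Q̄_A)/(ΔP_B/P̄_B) = (89/925.5)/(14.7/42.35) ≈ 0.28.
ε > 0: laptops and tablets are substitutes.

0.28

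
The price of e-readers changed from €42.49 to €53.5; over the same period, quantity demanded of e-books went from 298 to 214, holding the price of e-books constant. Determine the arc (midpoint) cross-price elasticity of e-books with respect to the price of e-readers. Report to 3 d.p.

ΔQ_A = 214 − 298 = -84; ΔP_B = 53.5 − 42.49 = 11.01.
Midpoints: Q̄_A = 256.0, P̄_B = 48.00.
ε = (ΔQ_A/Q̄_A)/(ΔP_B/P̄_B) = (-84/256.0)/(11.01/48.00) ≈ -1.430.
ε < 0: e-books and e-readers are complements.

-1.430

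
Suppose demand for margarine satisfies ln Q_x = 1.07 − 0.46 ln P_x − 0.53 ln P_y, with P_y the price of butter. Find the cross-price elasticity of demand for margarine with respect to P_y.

-0.53

In a log-linear (constant-elasticity) demand function, the coefficient on ln P_y is the cross-price elasticity.
ε = -0.53. Negative, so margarine and butter are complements.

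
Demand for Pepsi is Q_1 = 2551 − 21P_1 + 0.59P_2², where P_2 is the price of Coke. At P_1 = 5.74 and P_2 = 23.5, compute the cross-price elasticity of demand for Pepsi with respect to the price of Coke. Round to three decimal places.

At P_1 = 5.74 and P_2 = 23.5: Q_1 = 2756.287.
∂Q_1/∂P_2 = 1.18P_2 = 1.18(23.5) = 27.7300.
ε = (∂Q_1/∂P_2)(P_2/Q_1) = 27.7300 × (23.5/2756.287) ≈ 0.236.
ε > 0: substitutes.

0.236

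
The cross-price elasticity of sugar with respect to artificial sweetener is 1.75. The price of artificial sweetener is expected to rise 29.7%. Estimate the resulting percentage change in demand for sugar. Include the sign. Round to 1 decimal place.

52.0%

%ΔQ ≈ ε × %ΔP of artificial sweetener = 1.75 × (29.7%) = 52.0%.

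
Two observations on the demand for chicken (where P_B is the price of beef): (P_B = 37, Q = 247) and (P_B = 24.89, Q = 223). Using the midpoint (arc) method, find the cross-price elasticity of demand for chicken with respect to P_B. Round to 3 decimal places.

0.261

ΔQ_A = 223 − 247 = -24; ΔP_B = 24.89 − 37 = -12.11.
Midpoints: Q̄_A = 235.0, P̄_B = 30.95.
ε = (ΔQ_A/Q̄_A)/(ΔP_B/P̄_B) = (-24/235.0)/(-12.11/30.95) ≈ 0.261.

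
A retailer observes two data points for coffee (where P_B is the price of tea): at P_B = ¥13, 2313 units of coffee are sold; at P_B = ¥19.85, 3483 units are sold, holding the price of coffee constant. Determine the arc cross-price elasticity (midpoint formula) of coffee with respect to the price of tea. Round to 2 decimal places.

ΔQ_A = 3483 − 2313 = 1170; ΔP_B = 19.85 − 13 = 6.85.
Midpoints: Q̄_A = 2898.0, P̄_B = 16.43.
ε = (ΔQ_A/Q̄_A)/(ΔP_B/P̄_B) = (1170/2898.0)/(6.85/16.43) ≈ 0.97.

0.97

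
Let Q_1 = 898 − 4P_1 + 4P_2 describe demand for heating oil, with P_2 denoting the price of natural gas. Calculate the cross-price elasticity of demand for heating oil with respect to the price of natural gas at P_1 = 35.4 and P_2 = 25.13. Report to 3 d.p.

0.117

At P_1 = 35.4 and P_2 = 25.13: Q_1 = 856.92.
∂Q_1/∂P_2 = 4.
ε = (∂Q_1/∂P_2)(P_2/Q_1) = 4 × (25.13/856.92) ≈ 0.117.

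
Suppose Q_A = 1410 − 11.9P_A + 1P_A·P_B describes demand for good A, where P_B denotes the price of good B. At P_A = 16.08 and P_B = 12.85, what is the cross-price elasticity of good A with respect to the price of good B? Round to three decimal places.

0.145

At P_A = 16.08 and P_B = 12.85: Q_A = 1425.276.
∂Q_A/∂P_B = 1P_A = 1(16.08) = 16.0800.
ε = (∂Q_A/∂P_B)(P_B/Q_A) = 16.0800 × (12.85/1425.276) ≈ 0.145.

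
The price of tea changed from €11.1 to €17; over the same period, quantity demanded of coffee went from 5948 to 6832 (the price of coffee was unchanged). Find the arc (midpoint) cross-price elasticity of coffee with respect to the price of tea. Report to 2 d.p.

0.33

ΔQ_A = 6832 − 5948 = 884; ΔP_B = 17 − 11.1 = 5.9.
Midpoints: Q̄_A = 6390.0, P̄_B = 14.05.
ε = (ΔQ_A/Q̄_A)/(ΔP_B/P̄_B) = (884/6390.0)/(5.9/14.05) ≈ 0.33.
ε > 0: coffee and tea are substitutes.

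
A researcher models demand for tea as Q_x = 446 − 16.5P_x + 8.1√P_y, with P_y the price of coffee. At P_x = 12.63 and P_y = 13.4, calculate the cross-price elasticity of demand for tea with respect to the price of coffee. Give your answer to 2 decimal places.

0.06

At P_x = 12.63 and P_y = 13.4: Q_x = 267.256.
∂Q_x/∂P_y = 8.1/(2√P_y) = 8.1/(2√13.4) = 1.1064.
ε = (∂Q_x/∂P_y)(P_y/Q_x) = 1.1064 × (13.4/267.256) ≈ 0.06.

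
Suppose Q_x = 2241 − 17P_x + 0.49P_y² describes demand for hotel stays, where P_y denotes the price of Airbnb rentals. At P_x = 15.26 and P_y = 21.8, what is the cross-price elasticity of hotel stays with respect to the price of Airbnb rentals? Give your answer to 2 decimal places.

At P_x = 15.26 and P_y = 21.8: Q_x = 2214.448.
∂Q_x/∂P_y = 0.98P_y = 0.98(21.8) = 21.3640.
ε = (∂Q_x/∂P_y)(P_y/Q_x) = 21.3640 × (21.8/2214.448) ≈ 0.21.

0.21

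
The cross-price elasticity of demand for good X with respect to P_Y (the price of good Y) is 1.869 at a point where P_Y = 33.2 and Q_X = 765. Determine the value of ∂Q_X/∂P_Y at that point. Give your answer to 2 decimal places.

ε = (∂Q_X/∂P_Y)·(P_Y/Q_X) ⇒ ∂Q_X/∂P_Y = ε·Q_X/P_Y = 1.869 × 765/33.2 ≈ 43.07.

43.07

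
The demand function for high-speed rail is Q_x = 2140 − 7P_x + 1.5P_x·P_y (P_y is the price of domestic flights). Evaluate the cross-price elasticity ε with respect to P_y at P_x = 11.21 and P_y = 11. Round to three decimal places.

0.082

At P_x = 11.21 and P_y = 11: Q_x = 2246.495.
∂Q_x/∂P_y = 1.5P_x = 1.5(11.21) = 16.8150.
ε = (∂Q_x/∂P_y)(P_y/Q_x) = 16.8150 × (11/2246.495) ≈ 0.082.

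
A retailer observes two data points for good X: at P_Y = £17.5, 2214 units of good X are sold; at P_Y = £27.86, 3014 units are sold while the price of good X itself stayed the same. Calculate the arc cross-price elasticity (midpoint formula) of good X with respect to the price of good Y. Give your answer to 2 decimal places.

ΔQ_X = 3014 − 2214 = 800; ΔP_Y = 27.86 − 17.5 = 10.36.
Midpoints: Q̄_X = 2614.0, P̄_Y = 22.68.
ε = (ΔQ_X/Q̄_X)/(ΔP_Y/P̄_Y) = (800/2614.0)/(10.36/22.68) ≈ 0.67.
ε > 0: good X and good Y are substitutes.

0.67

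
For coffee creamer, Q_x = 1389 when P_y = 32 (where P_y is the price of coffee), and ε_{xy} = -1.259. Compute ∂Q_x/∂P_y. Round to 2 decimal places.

-54.65

ε = (∂Q_x/∂P_y)·(P_y/Q_x) ⇒ ∂Q_x/∂P_y = ε·Q_x/P_y = -1.259 × 1389/32 ≈ -54.65.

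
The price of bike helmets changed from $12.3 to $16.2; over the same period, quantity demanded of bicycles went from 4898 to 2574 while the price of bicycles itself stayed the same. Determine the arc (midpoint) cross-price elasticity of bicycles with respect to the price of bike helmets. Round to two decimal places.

ΔQ_A = 2574 − 4898 = -2324; ΔP_B = 16.2 − 12.3 = 3.9.
Midpoints: Q̄_A = 3736.0, P̄_B = 14.25.
ε = (ΔQ_A/Q̄_A)/(ΔP_B/P̄_B) = (-2324/3736.0)/(3.9/14.25) ≈ -2.27.

-2.27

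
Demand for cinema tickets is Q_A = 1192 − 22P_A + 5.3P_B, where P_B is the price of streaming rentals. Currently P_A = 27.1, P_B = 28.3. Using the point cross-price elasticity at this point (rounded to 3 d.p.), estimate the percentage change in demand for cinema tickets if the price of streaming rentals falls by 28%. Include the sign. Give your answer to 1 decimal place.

-5.6%

At P_A = 27.1, P_B = 28.3: Q_A = 745.79.
∂Q_A/∂P_B = 5.3.
ε = (∂Q_A/∂P_B)(P_B/Q_A) = 5.3000 × 28.3/745.79 ≈ 0.201.
%ΔQ_A ≈ ε × %ΔP_B = 0.201 × (-28%) = -5.6%.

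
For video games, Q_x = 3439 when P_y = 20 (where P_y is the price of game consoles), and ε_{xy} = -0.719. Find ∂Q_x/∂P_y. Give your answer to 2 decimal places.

ε = (∂Q_x/∂P_y)·(P_y/Q_x) ⇒ ∂Q_x/∂P_y = ε·Q_x/P_y = -0.719 × 3439/20 ≈ -123.63.

-123.63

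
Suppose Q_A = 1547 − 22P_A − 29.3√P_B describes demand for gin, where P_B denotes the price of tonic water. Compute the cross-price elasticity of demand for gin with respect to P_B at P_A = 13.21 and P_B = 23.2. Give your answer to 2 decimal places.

-0.06

At P_A = 13.21 and P_B = 23.2: Q_A = 1115.253.
∂Q_A/∂P_B = -29.3/(2√P_B) = -29.3/(2√23.2) = -3.0415.
ε = (∂Q_A/∂P_B)(P_B/Q_A) = -3.0415 × (23.2/1115.253) ≈ -0.06.
ε < 0: complements.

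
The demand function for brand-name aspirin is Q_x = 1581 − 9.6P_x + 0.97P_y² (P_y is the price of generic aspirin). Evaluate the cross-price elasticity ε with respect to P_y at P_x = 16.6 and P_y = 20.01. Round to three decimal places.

0.429

At P_x = 16.6 and P_y = 20.01: Q_x = 1810.028.
∂Q_x/∂P_y = 1.94P_y = 1.94(20.01) = 38.8194.
ε = (∂Q_x/∂P_y)(P_y/Q_x) = 38.8194 × (20.01/1810.028) ≈ 0.429.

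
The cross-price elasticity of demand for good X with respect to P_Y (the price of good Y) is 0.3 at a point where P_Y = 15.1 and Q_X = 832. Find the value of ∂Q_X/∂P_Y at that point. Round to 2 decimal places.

16.53

ε = (∂Q_X/∂P_Y)·(P_Y/Q_X) ⇒ ∂Q_X/∂P_Y = ε·Q_X/P_Y = 0.3 × 832/15.1 ≈ 16.53.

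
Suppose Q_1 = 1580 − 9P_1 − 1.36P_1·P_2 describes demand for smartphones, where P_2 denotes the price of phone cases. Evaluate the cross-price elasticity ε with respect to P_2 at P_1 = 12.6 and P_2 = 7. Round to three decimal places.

At P_1 = 12.6 and P_2 = 7: Q_1 = 1346.648.
∂Q_1/∂P_2 = -1.36P_1 = -1.36(12.6) = -17.1360.
ε = (∂Q_1/∂P_2)(P_2/Q_1) = -17.1360 × (7/1346.648) ≈ -0.089.
ε < 0: complements.

-0.089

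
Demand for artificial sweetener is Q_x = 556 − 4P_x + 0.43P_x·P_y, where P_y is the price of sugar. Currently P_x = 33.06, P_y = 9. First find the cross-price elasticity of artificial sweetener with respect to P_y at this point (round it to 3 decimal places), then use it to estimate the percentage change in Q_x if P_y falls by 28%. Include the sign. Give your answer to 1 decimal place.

-6.5%

At P_x = 33.06, P_y = 9: Q_x = 551.702.
∂Q_x/∂P_y = 0.43P_x = 14.2158.
ε = (∂Q_x/∂P_y)(P_y/Q_x) = 14.2158 × 9/551.702 ≈ 0.232.
%ΔQ_x ≈ ε × %ΔP_y = 0.232 × (-28%) = -6.5%.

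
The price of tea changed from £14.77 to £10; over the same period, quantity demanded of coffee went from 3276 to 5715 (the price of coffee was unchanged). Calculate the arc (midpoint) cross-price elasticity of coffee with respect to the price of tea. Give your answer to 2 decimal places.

ΔQ_A = 5715 − 3276 = 2439; ΔP_B = 10 − 14.77 = -4.77.
Midpoints: Q̄_A = 4495.5, P̄_B = 12.38.
ε = (ΔQ_A/Q̄_A)/(ΔP_B/P̄_B) = (2439/4495.5)/(-4.77/12.38) ≈ -1.41.
ε < 0: coffee and tea are complements.

-1.41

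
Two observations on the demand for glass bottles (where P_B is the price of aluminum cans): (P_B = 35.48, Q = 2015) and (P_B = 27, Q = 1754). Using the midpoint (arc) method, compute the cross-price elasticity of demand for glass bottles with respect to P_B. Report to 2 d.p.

ΔQ_A = 1754 − 2015 = -261; ΔP_B = 27 − 35.48 = -8.48.
Midpoints: Q̄_A = 1884.5, P̄_B = 31.24.
ε = (ΔQ_A/Q̄_A)/(ΔP_B/P̄_B) = (-261/1884.5)/(-8.48/31.24) ≈ 0.51.
ε > 0: glass bottles and aluminum cans are substitutes.

0.51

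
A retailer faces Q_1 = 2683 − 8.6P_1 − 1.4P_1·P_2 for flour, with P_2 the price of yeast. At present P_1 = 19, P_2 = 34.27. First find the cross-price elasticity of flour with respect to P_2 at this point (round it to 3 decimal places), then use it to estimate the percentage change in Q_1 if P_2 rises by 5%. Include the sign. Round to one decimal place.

-2.8%

At P_1 = 19, P_2 = 34.27: Q_1 = 1608.018.
∂Q_1/∂P_2 = -1.4P_1 = -26.6000.
ε = (∂Q_1/∂P_2)(P_2/Q_1) = -26.6000 × 34.27/1608.018 ≈ -0.567.
%ΔQ_1 ≈ ε × %ΔP_2 = -0.567 × (5%) = -2.8%.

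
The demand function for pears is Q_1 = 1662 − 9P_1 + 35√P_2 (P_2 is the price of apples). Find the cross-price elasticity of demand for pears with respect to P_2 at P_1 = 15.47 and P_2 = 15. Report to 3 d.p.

0.041

At P_1 = 15.47 and P_2 = 15: Q_1 = 1658.324.
∂Q_1/∂P_2 = 35/(2√P_2) = 35/(2√15) = 4.5185.
ε = (∂Q_1/∂P_2)(P_2/Q_1) = 4.5185 × (15/1658.324) ≈ 0.041.
ε > 0: substitutes.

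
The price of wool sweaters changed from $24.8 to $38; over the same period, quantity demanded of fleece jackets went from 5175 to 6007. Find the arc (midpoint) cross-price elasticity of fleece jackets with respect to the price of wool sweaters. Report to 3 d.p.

ΔQ_A = 6007 − 5175 = 832; ΔP_B = 38 − 24.8 = 13.2.
Midpoints: Q̄_A = 5591.0, P̄_B = 31.40.
ε = (ΔQ_A/Q̄_A)/(ΔP_B/P̄_B) = (832/5591.0)/(13.2/31.40) ≈ 0.354.
ε > 0: fleece jackets and wool sweaters are substitutes.

0.354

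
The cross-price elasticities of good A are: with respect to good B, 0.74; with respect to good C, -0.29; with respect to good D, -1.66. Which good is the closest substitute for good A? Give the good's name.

good B

Substitutes have ε > 0. Among the positive values, 0.74 (good B) is largest.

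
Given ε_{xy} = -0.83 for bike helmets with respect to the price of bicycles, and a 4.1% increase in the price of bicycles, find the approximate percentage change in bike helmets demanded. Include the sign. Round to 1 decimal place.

-3.4%

%ΔQ ≈ ε × %ΔP of bicycles = -0.83 × (4.1%) = -3.4%.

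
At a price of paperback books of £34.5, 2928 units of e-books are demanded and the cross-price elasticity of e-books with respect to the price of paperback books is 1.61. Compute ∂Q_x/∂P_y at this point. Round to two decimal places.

136.64

ε = (∂Q_x/∂P_y)·(P_y/Q_x) ⇒ ∂Q_x/∂P_y = ε·Q_x/P_y = 1.61 × 2928/34.5 ≈ 136.64.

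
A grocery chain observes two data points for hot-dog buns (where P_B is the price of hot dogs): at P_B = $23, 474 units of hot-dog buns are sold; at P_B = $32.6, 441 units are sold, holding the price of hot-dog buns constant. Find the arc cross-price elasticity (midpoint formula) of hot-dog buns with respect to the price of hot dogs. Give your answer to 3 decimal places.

ΔQ_A = 441 − 474 = -33; ΔP_B = 32.6 − 23 = 9.6.
Midpoints: Q̄_A = 457.5, P̄_B = 27.80.
ε = (ΔQ_A/Q̄_A)/(ΔP_B/P̄_B) = (-33/457.5)/(9.6/27.80) ≈ -0.209.

-0.209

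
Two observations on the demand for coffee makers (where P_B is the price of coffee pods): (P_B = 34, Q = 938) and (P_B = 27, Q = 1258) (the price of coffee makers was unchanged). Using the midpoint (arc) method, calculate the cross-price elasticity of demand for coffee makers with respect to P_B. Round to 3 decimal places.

-1.270

ΔQ_A = 1258 − 938 = 320; ΔP_B = 27 − 34 = -7.
Midpoints: Q̄_A = 1098.0, P̄_B = 30.50.
ε = (ΔQ_A/Q̄_A)/(ΔP_B/P̄_B) = (320/1098.0)/(-7/30.50) ≈ -1.270.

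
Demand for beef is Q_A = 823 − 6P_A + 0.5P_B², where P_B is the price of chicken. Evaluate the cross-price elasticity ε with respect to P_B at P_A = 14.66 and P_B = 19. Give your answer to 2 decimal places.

At P_A = 14.66 and P_B = 19: Q_A = 915.54.
∂Q_A/∂P_B = 1P_B = 1(19) = 19.0000.
ε = (∂Q_A/∂P_B)(P_B/Q_A) = 19.0000 × (19/915.54) ≈ 0.39.

0.39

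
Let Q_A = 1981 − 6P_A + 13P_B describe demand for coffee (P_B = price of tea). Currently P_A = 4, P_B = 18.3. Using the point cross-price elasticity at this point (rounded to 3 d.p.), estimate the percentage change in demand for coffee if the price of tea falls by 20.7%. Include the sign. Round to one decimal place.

At P_A = 4, P_B = 18.3: Q_A = 2194.9.
∂Q_A/∂P_B = 13.
ε = (∂Q_A/∂P_B)(P_B/Q_A) = 13.0000 × 18.3/2194.9 ≈ 0.108.
%ΔQ_A ≈ ε × %ΔP_B = 0.108 × (-20.7%) = -2.2%.

-2.2%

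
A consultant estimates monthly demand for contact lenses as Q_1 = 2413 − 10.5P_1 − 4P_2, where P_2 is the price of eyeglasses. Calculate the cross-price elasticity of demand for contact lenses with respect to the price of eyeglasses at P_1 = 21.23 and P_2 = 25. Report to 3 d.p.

-0.048

At P_1 = 21.23 and P_2 = 25: Q_1 = 2090.085.
∂Q_1/∂P_2 = -4.
ε = (∂Q_1/∂P_2)(P_2/Q_1) = -4 × (25/2090.085) ≈ -0.048.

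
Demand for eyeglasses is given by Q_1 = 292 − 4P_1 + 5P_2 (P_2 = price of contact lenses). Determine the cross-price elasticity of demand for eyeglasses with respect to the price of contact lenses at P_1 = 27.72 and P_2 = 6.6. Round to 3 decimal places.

0.154

At P_1 = 27.72 and P_2 = 6.6: Q_1 = 214.12.
∂Q_1/∂P_2 = 5.
ε = (∂Q_1/∂P_2)(P_2/Q_1) = 5 × (6.6/214.12) ≈ 0.154.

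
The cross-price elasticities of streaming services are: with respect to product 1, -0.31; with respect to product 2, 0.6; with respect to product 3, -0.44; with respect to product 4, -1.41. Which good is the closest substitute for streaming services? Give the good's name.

Substitutes have ε > 0. Among the positive values, 0.6 (product 2) is largest.

product 2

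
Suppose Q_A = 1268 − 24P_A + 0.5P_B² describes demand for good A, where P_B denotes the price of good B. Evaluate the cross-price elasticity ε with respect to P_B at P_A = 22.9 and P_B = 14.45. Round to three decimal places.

0.254

At P_A = 22.9 and P_B = 14.45: Q_A = 822.801.
∂Q_A/∂P_B = 1P_B = 1(14.45) = 14.4500.
ε = (∂Q_A/∂P_B)(P_B/Q_A) = 14.4500 × (14.45/822.801) ≈ 0.254.
ε > 0: substitutes.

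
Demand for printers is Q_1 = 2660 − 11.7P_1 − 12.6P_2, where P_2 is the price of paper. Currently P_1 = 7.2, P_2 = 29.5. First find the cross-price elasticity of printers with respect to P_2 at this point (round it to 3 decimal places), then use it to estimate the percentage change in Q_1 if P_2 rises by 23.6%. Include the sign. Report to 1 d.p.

At P_1 = 7.2, P_2 = 29.5: Q_1 = 2204.06.
∂Q_1/∂P_2 = -12.6.
ε = (∂Q_1/∂P_2)(P_2/Q_1) = -12.6000 × 29.5/2204.06 ≈ -0.169.
%ΔQ_1 ≈ ε × %ΔP_2 = -0.169 × (23.6%) = -4.0%.

-4.0%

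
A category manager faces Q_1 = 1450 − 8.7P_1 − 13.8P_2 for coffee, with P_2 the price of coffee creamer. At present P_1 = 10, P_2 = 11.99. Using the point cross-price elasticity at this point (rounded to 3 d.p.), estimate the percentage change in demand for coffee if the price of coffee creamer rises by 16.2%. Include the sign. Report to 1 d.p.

-2.2%

At P_1 = 10, P_2 = 11.99: Q_1 = 1197.538.
∂Q_1/∂P_2 = -13.8.
ε = (∂Q_1/∂P_2)(P_2/Q_1) = -13.8000 × 11.99/1197.538 ≈ -0.138.
%ΔQ_1 ≈ ε × %ΔP_2 = -0.138 × (16.2%) = -2.2%.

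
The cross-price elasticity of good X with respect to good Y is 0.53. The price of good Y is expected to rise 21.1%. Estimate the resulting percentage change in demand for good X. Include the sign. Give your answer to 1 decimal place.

11.2%

%ΔQ ≈ ε × %ΔP of good Y = 0.53 × (21.1%) = 11.2%.
Demand for good X rises by about 11.2%.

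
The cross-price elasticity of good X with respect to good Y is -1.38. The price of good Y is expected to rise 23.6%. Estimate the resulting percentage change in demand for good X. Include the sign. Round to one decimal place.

-32.6%

%ΔQ ≈ ε × %ΔP of good Y = -1.38 × (23.6%) = -32.6%.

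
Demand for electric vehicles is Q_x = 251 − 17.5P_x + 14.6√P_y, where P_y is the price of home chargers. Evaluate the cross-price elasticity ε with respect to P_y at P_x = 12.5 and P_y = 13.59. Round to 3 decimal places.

At P_x = 12.5 and P_y = 13.59: Q_x = 86.072.
∂Q_x/∂P_y = 14.6/(2√P_y) = 14.6/(2√13.59) = 1.9802.
ε = (∂Q_x/∂P_y)(P_y/Q_x) = 1.9802 × (13.59/86.072) ≈ 0.313.

0.313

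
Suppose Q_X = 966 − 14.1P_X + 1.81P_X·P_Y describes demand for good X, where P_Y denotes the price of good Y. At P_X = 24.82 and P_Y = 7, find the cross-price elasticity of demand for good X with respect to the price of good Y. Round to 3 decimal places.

At P_X = 24.82 and P_Y = 7: Q_X = 930.507.
∂Q_X/∂P_Y = 1.81P_X = 1.81(24.82) = 44.9242.
ε = (∂Q_X/∂P_Y)(P_Y/Q_X) = 44.9242 × (7/930.507) ≈ 0.338.
ε > 0: substitutes.

0.338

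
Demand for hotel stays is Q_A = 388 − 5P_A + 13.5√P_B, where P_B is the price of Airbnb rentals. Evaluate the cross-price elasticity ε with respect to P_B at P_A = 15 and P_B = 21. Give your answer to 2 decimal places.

At P_A = 15 and P_B = 21: Q_A = 374.865.
∂Q_A/∂P_B = 13.5/(2√P_B) = 13.5/(2√21) = 1.4730.
ε = (∂Q_A/∂P_B)(P_B/Q_A) = 1.4730 × (21/374.865) ≈ 0.08.
ε > 0: substitutes.

0.08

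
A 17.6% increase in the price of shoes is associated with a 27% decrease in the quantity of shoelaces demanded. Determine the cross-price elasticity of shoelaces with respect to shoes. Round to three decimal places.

-1.534

ε = (%ΔQ of shoelaces) / (%ΔP of shoes) = (-27%) / (17.6%) ≈ -1.534.
Negative cross-price elasticity: complements.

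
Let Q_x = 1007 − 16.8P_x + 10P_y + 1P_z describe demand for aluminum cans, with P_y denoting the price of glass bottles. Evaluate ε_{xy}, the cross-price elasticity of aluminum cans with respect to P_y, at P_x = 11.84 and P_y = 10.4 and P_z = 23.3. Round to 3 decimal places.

0.111

At P_x = 11.84 and P_y = 10.4 and P_z = 23.3: Q_x = 935.388.
∂Q_x/∂P_y = 10.
ε = (∂Q_x/∂P_y)(P_y/Q_x) = 10 × (10.4/935.388) ≈ 0.111.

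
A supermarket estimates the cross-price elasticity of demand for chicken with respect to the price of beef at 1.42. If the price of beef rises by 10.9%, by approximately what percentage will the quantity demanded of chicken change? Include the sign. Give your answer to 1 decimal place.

15.5%

%ΔQ ≈ ε × %ΔP of beef = 1.42 × (10.9%) = 15.5%.
Demand for chicken rises by about 15.5%.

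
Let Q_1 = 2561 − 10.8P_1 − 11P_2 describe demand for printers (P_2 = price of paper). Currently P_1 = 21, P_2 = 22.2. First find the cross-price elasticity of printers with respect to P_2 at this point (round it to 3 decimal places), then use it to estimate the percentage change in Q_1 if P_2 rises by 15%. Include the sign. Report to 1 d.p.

At P_1 = 21, P_2 = 22.2: Q_1 = 2090.
∂Q_1/∂P_2 = -11.
ε = (∂Q_1/∂P_2)(P_2/Q_1) = -11.0000 × 22.2/2090 ≈ -0.117.
%ΔQ_1 ≈ ε × %ΔP_2 = -0.117 × (15%) = -1.8%.

-1.8%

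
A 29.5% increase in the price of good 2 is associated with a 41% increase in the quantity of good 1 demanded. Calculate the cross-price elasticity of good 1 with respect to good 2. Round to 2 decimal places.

1.39

ε = (%ΔQ of good 1) / (%ΔP of good 2) = (41%) / (29.5%) ≈ 1.39.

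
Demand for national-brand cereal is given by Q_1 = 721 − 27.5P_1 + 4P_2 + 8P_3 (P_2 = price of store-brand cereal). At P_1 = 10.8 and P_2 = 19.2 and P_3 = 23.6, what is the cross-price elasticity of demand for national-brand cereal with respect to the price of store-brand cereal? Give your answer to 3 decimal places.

0.111

At P_1 = 10.8 and P_2 = 19.2 and P_3 = 23.6: Q_1 = 689.6.
∂Q_1/∂P_2 = 4.
ε = (∂Q_1/∂P_2)(P_2/Q_1) = 4 × (19.2/689.6) ≈ 0.111.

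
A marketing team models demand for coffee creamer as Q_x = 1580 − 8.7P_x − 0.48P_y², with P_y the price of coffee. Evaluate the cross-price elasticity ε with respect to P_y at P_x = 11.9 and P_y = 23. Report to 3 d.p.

-0.415

At P_x = 11.9 and P_y = 23: Q_x = 1222.55.
∂Q_x/∂P_y = -0.96P_y = -0.96(23) = -22.0800.
ε = (∂Q_x/∂P_y)(P_y/Q_x) = -22.0800 × (23/1222.55) ≈ -0.415.
ε < 0: complements.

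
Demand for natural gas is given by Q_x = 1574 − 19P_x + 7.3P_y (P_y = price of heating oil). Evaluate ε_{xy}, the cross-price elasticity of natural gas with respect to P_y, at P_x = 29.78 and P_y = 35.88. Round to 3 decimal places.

At P_x = 29.78 and P_y = 35.88: Q_x = 1270.104.
∂Q_x/∂P_y = 7.3.
ε = (∂Q_x/∂P_y)(P_y/Q_x) = 7.3 × (35.88/1270.104) ≈ 0.206.

0.206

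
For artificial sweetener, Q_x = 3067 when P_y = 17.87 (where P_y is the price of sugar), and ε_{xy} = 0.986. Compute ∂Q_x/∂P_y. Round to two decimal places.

ε = (∂Q_x/∂P_y)·(P_y/Q_x) ⇒ ∂Q_x/∂P_y = ε·Q_x/P_y = 0.986 × 3067/17.87 ≈ 169.23.

169.23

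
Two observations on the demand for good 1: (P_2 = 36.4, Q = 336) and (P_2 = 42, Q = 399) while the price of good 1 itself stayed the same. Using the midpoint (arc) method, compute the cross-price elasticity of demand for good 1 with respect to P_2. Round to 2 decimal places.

1.20

ΔQ_1 = 399 − 336 = 63; ΔP_2 = 42 − 36.4 = 5.6.
Midpoints: Q̄_1 = 367.5, P̄_2 = 39.20.
ε = (ΔQ_1/Q̄_1)/(ΔP_2/P̄_2) = (63/367.5)/(5.6/39.20) ≈ 1.20.
ε > 0: good 1 and good 2 are substitutes.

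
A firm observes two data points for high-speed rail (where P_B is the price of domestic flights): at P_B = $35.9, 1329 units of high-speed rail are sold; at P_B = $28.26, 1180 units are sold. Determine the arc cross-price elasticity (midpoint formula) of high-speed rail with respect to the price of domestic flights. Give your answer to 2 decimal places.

ΔQ_A = 1180 − 1329 = -149; ΔP_B = 28.26 − 35.9 = -7.64.
Midpoints: Q̄_A = 1254.5, P̄_B = 32.08.
ε = (ΔQ_A/Q̄_A)/(ΔP_B/P̄_B) = (-149/1254.5)/(-7.64/32.08) ≈ 0.50.

0.50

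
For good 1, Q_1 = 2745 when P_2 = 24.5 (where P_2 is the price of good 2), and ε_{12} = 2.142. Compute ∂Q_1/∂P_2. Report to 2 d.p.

ε = (∂Q_1/∂P_2)·(P_2/Q_1) ⇒ ∂Q_1/∂P_2 = ε·Q_1/P_2 = 2.142 × 2745/24.5 ≈ 239.99.

239.99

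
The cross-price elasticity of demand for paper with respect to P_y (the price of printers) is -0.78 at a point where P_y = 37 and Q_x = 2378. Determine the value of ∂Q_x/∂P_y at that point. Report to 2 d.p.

-50.13

ε = (∂Q_x/∂P_y)·(P_y/Q_x) ⇒ ∂Q_x/∂P_y = ε·Q_x/P_y = -0.78 × 2378/37 ≈ -50.13.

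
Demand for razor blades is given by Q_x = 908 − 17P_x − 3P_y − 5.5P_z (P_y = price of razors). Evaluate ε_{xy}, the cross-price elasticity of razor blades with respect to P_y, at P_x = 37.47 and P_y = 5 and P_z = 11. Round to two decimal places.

At P_x = 37.47 and P_y = 5 and P_z = 11: Q_x = 195.51.
∂Q_x/∂P_y = -3.
ε = (∂Q_x/∂P_y)(P_y/Q_x) = -3 × (5/195.51) ≈ -0.08.

-0.08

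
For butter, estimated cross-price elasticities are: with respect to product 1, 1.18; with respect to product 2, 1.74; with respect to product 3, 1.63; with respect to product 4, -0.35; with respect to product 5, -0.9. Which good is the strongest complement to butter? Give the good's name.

Complements have ε < 0. The most negative value is -0.9 (product 5).

product 5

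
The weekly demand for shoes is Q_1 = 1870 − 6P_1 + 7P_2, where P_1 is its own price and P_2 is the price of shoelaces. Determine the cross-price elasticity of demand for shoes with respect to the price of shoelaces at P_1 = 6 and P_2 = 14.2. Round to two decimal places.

At P_1 = 6 and P_2 = 14.2: Q_1 = 1933.4.
∂Q_1/∂P_2 = 7.
ε = (∂Q_1/∂P_2)(P_2/Q_1) = 7 × (14.2/1933.4) ≈ 0.05.
Since ε > 0, shoes and shoelaces are substitutes.

0.05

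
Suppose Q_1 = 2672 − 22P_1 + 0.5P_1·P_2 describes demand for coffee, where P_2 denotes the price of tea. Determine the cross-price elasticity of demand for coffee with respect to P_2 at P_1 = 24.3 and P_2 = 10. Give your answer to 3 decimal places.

At P_1 = 24.3 and P_2 = 10: Q_1 = 2258.9.
∂Q_1/∂P_2 = 0.5P_1 = 0.5(24.3) = 12.1500.
ε = (∂Q_1/∂P_2)(P_2/Q_1) = 12.1500 × (10/2258.9) ≈ 0.054.

0.054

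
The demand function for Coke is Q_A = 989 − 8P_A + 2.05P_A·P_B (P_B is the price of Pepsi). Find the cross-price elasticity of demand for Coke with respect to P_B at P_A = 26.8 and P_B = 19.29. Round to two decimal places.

At P_A = 26.8 and P_B = 19.29: Q_A = 1834.393.
∂Q_A/∂P_B = 2.05P_A = 2.05(26.8) = 54.9400.
ε = (∂Q_A/∂P_B)(P_B/Q_A) = 54.9400 × (19.29/1834.393) ≈ 0.58.
ε > 0: substitutes.

0.58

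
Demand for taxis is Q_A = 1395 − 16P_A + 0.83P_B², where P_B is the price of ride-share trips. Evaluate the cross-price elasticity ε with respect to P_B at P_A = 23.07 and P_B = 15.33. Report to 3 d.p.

At P_A = 23.07 and P_B = 15.33: Q_A = 1220.937.
∂Q_A/∂P_B = 1.66P_B = 1.66(15.33) = 25.4478.
ε = (∂Q_A/∂P_B)(P_B/Q_A) = 25.4478 × (15.33/1220.937) ≈ 0.320.

0.320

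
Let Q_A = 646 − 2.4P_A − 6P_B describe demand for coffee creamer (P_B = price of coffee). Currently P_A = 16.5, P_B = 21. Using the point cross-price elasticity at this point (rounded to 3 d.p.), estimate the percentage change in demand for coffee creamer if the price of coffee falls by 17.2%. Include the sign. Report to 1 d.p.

4.5%

At P_A = 16.5, P_B = 21: Q_A = 480.4.
∂Q_A/∂P_B = -6.
ε = (∂Q_A/∂P_B)(P_B/Q_A) = -6.0000 × 21/480.4 ≈ -0.262.
%ΔQ_A ≈ ε × %ΔP_B = -0.262 × (-17.2%) = 4.5%.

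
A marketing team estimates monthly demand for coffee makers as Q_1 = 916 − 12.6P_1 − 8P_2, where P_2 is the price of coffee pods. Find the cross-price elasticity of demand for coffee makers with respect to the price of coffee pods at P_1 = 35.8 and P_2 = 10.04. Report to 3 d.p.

At P_1 = 35.8 and P_2 = 10.04: Q_1 = 384.6.
∂Q_1/∂P_2 = -8.
ε = (∂Q_1/∂P_2)(P_2/Q_1) = -8 × (10.04/384.6) ≈ -0.209.
Since ε < 0, coffee makers and coffee pods are complements.

-0.209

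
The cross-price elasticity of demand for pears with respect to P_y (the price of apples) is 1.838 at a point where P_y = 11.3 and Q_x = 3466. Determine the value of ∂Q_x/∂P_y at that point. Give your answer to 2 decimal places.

563.76

ε = (∂Q_x/∂P_y)·(P_y/Q_x) ⇒ ∂Q_x/∂P_y = ε·Q_x/P_y = 1.838 × 3466/11.3 ≈ 563.76.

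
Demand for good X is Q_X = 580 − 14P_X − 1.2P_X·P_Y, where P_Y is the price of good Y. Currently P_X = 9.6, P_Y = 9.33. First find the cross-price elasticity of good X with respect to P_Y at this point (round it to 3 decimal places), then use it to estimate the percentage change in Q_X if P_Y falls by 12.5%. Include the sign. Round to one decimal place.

At P_X = 9.6, P_Y = 9.33: Q_X = 338.118.
∂Q_X/∂P_Y = -1.2P_X = -11.5200.
ε = (∂Q_X/∂P_Y)(P_Y/Q_X) = -11.5200 × 9.33/338.118 ≈ -0.318.
%ΔQ_X ≈ ε × %ΔP_Y = -0.318 × (-12.5%) = 4.0%.

4.0%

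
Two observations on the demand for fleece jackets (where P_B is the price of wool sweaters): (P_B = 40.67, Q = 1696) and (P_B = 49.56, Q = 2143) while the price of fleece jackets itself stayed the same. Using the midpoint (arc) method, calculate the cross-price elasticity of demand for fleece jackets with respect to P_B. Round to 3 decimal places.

ΔQ_A = 2143 − 1696 = 447; ΔP_B = 49.56 − 40.67 = 8.89.
Midpoints: Q̄_A = 1919.5, P̄_B = 45.12.
ε = (ΔQ_A/Q̄_A)/(ΔP_B/P̄_B) = (447/1919.5)/(8.89/45.12) ≈ 1.182.
ε > 0: fleece jackets and wool sweaters are substitutes.

1.182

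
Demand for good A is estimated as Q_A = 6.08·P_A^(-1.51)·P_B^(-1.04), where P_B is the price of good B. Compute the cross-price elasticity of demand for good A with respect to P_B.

In a log-linear (constant-elasticity) demand function, the coefficient on the exponent of P_B is the cross-price elasticity.
ε = -1.04. Negative, so good A and good B are complements.

-1.04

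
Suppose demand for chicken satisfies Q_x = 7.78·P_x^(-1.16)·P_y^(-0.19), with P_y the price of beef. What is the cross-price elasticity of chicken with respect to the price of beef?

-0.19

In a log-linear (constant-elasticity) demand function, the coefficient on the exponent of P_y is the cross-price elasticity.
ε = -0.19. Negative, so chicken and beef are complements.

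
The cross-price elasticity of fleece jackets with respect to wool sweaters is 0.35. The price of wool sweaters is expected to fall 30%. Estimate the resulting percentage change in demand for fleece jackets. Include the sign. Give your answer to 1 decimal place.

%ΔQ ≈ ε × %ΔP of wool sweaters = 0.35 × (-30%) = -10.5%.

-10.5%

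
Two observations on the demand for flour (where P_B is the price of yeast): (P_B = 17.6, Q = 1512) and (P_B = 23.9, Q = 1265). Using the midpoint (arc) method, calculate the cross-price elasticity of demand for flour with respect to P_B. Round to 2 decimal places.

ΔQ_A = 1265 − 1512 = -247; ΔP_B = 23.9 − 17.6 = 6.3.
Midpoints: Q̄_A = 1388.5, P̄_B = 20.75.
ε = (ΔQ_A/Q̄_A)/(ΔP_B/P̄_B) = (-247/1388.5)/(6.3/20.75) ≈ -0.59.

-0.59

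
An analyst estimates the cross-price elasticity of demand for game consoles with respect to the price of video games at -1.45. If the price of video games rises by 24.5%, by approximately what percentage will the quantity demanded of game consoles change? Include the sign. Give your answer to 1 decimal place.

%ΔQ ≈ ε × %ΔP of video games = -1.45 × (24.5%) = -35.5%.

-35.5%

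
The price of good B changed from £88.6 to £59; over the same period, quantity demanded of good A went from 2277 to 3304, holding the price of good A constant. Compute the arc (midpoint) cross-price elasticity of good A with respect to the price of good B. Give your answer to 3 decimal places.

-0.918

ΔQ_A = 3304 − 2277 = 1027; ΔP_B = 59 − 88.6 = -29.6.
Midpoints: Q̄_A = 2790.5, P̄_B = 73.80.
ε = (ΔQ_A/Q̄_A)/(ΔP_B/P̄_B) = (1027/2790.5)/(-29.6/73.80) ≈ -0.918.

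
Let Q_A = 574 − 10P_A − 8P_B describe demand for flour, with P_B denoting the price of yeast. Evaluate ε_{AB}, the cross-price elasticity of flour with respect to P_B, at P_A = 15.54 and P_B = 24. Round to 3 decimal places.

At P_A = 15.54 and P_B = 24: Q_A = 226.6.
∂Q_A/∂P_B = -8.
ε = (∂Q_A/∂P_B)(P_B/Q_A) = -8 × (24/226.6) ≈ -0.847.
Since ε < 0, flour and yeast are complements.

-0.847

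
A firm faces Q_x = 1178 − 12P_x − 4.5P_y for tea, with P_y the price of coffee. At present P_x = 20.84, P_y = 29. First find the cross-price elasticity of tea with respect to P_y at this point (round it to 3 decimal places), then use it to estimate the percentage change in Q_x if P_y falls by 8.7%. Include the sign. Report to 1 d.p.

1.4%

At P_x = 20.84, P_y = 29: Q_x = 797.42.
∂Q_x/∂P_y = -4.5.
ε = (∂Q_x/∂P_y)(P_y/Q_x) = -4.5000 × 29/797.42 ≈ -0.164.
%ΔQ_x ≈ ε × %ΔP_y = -0.164 × (-8.7%) = 1.4%.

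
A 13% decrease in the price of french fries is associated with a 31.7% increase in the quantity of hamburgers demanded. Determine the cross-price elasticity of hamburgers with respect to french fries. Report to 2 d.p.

-2.44

ε = (%ΔQ of hamburgers) / (%ΔP of french fries) = (31.7%) / (-13%) ≈ -2.44.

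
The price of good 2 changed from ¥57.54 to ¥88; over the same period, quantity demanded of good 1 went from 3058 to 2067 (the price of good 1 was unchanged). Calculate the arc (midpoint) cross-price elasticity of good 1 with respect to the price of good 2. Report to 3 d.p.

-0.924

ΔQ_1 = 2067 − 3058 = -991; ΔP_2 = 88 − 57.54 = 30.46.
Midpoints: Q̄_1 = 2562.5, P̄_2 = 72.77.
ε = (ΔQ_1/Q̄_1)/(ΔP_2/P̄_2) = (-991/2562.5)/(30.46/72.77) ≈ -0.924.
ε < 0: good 1 and good 2 are complements.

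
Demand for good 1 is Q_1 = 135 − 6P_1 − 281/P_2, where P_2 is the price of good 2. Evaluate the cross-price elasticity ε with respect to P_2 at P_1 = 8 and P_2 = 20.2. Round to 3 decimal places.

0.190

At P_1 = 8 and P_2 = 20.2: Q_1 = 73.089.
∂Q_1/∂P_2 = 281/P_2² = 0.6887.
ε = (∂Q_1/∂P_2)(P_2/Q_1) = 0.6887 × (20.2/73.089) ≈ 0.190.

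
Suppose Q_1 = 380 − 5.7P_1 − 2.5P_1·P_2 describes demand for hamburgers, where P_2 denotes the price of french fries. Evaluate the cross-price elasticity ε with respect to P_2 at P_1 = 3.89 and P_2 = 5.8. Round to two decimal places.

-0.19

At P_1 = 3.89 and P_2 = 5.8: Q_1 = 301.422.
∂Q_1/∂P_2 = -2.5P_1 = -2.5(3.89) = -9.7250.
ε = (∂Q_1/∂P_2)(P_2/Q_1) = -9.7250 × (5.8/301.422) ≈ -0.19.
ε < 0: complements.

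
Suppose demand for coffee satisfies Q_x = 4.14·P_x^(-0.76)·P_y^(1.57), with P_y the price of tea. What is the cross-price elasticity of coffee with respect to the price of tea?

In a log-linear (constant-elasticity) demand function, the coefficient on the exponent of P_y is the cross-price elasticity.
ε = 1.57. Positive, so coffee and tea are substitutes.

1.57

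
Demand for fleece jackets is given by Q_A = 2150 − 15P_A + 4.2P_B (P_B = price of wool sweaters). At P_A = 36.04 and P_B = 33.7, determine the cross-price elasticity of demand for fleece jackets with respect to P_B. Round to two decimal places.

0.08

At P_A = 36.04 and P_B = 33.7: Q_A = 1750.94.
∂Q_A/∂P_B = 4.2.
ε = (∂Q_A/∂P_B)(P_B/Q_A) = 4.2 × (33.7/1750.94) ≈ 0.08.
Since ε > 0, fleece jackets and wool sweaters are substitutes.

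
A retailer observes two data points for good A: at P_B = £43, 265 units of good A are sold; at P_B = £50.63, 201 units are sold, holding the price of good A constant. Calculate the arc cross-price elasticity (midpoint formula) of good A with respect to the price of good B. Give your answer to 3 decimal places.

-1.685

ΔQ_A = 201 − 265 = -64; ΔP_B = 50.63 − 43 = 7.63.
Midpoints: Q̄_A = 233.0, P̄_B = 46.81.
ε = (ΔQ_A/Q̄_A)/(ΔP_B/P̄_B) = (-64/233.0)/(7.63/46.81) ≈ -1.685.
ε < 0: good A and good B are complements.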